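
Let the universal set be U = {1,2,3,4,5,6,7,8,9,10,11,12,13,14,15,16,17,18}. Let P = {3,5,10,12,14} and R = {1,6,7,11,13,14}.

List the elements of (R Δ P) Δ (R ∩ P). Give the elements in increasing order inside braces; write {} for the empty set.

R Δ P = {1,3,5,6,7,10,11,12,13}
R ∩ P = {14}
(R Δ P) Δ (R ∩ P) = {1,3,5,6,7,10,11,12,13,14}

{1,3,5,6,7,10,11,12,13,14}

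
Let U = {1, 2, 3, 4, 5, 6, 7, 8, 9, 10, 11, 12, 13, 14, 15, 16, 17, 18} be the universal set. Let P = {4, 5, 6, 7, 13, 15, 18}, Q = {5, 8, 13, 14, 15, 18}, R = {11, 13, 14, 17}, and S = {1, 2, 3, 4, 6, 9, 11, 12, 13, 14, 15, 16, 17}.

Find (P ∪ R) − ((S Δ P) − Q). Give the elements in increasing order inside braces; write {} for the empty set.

{4, 5, 6, 13, 14, 15, 18}

P ∪ R = {4, 5, 6, 7, 11, 13, 14, 15, 17, 18}
S Δ P = {1, 2, 3, 5, 7, 9, 11, 12, 14, 16, 17, 18}
(S Δ P) − Q = {1, 2, 3, 7, 9, 11, 12, 16, 17}
(P ∪ R) − ((S Δ P) − Q) = {4, 5, 6, 13, 14, 15, 18}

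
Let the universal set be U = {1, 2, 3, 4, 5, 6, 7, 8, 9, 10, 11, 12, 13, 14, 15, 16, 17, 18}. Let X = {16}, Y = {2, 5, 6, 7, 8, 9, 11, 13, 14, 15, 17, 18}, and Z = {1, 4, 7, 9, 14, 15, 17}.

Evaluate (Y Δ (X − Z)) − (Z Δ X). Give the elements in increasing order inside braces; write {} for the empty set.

{2, 5, 6, 8, 11, 13, 18}

X − Z = {16}
Y Δ (X − Z) = {2, 5, 6, 7, 8, 9, 11, 13, 14, 15, 16, 17, 18}
Z Δ X = {1, 4, 7, 9, 14, 15, 16, 17}
(Y Δ (X − Z)) − (Z Δ X) = {2, 5, 6, 8, 11, 13, 18}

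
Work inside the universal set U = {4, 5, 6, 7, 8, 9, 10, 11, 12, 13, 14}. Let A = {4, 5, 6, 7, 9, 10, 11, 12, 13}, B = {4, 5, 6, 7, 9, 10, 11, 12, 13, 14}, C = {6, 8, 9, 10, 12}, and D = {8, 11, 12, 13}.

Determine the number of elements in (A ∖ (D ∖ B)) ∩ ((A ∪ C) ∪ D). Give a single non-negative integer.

D ∖ B = {8}
A ∖ (D ∖ B) = {4, 5, 6, 7, 9, 10, 11, 12, 13}
A ∪ C = {4, 5, 6, 7, 8, 9, 10, 11, 12, 13}
(A ∪ C) ∪ D = {4, 5, 6, 7, 8, 9, 10, 11, 12, 13}
(A ∖ (D ∖ B)) ∩ ((A ∪ C) ∪ D) = {4, 5, 6, 7, 9, 10, 11, 12, 13}
|(A ∖ (D ∖ B)) ∩ ((A ∪ C) ∪ D)| = 9

9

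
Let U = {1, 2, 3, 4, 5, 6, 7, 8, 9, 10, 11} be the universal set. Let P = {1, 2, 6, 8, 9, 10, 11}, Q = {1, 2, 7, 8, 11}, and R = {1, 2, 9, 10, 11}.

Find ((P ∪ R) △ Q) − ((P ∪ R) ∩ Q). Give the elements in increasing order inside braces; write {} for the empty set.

{6, 7, 9, 10}

P ∪ R = {1, 2, 6, 8, 9, 10, 11}
(P ∪ R) △ Q = {6, 7, 9, 10}
(P ∪ R) ∩ Q = {1, 2, 8, 11}
((P ∪ R) △ Q) − ((P ∪ R) ∩ Q) = {6, 7, 9, 10}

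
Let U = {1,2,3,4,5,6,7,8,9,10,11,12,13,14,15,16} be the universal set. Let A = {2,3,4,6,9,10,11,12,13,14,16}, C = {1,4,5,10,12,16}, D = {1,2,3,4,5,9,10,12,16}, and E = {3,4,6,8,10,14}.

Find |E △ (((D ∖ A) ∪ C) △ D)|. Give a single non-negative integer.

7

D ∖ A = {1,5}
(D ∖ A) ∪ C = {1,4,5,10,12,16}
((D ∖ A) ∪ C) △ D = {2,3,9}
E △ (((D ∖ A) ∪ C) △ D) = {2,4,6,8,9,10,14}
|E △ (((D ∖ A) ∪ C) △ D)| = 7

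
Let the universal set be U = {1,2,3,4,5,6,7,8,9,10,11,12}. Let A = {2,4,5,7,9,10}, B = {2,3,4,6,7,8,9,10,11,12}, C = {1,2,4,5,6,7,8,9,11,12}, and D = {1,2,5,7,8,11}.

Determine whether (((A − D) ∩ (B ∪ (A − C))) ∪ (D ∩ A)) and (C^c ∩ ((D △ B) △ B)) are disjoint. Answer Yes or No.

Yes

A − D = {4,9,10}
A − C = {10}
B ∪ (A − C) = {2,3,4,6,7,8,9,10,11,12}
(A − D) ∩ (B ∪ (A − C)) = {4,9,10}
D ∩ A = {2,5,7}
((A − D) ∩ (B ∪ (A − C))) ∪ (D ∩ A) = {2,4,5,7,9,10}
C^c = {3,10}
D △ B = {1,3,4,5,6,9,10,12}
(D △ B) △ B = {1,2,5,7,8,11}
C^c ∩ ((D △ B) △ B) = {}
{2,4,5,7,9,10} and {} share no elements.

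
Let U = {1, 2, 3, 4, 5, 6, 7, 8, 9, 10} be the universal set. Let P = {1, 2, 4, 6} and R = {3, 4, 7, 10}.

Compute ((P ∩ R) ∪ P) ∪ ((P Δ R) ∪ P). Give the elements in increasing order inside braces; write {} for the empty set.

{1, 2, 3, 4, 6, 7, 10}

P ∩ R = {4}
(P ∩ R) ∪ P = {1, 2, 4, 6}
P Δ R = {1, 2, 3, 6, 7, 10}
(P Δ R) ∪ P = {1, 2, 3, 4, 6, 7, 10}
((P ∩ R) ∪ P) ∪ ((P Δ R) ∪ P) = {1, 2, 3, 4, 6, 7, 10}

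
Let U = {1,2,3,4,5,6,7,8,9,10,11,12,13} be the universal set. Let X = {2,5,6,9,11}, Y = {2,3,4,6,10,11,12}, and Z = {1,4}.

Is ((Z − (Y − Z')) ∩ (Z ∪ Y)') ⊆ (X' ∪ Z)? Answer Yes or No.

Yes

Z' = {2,3,5,6,7,8,9,10,11,12,13}
Y − Z' = {4}
Z − (Y − Z') = {1}
Z ∪ Y = {1,2,3,4,6,10,11,12}
(Z ∪ Y)' = {5,7,8,9,13}
(Z − (Y − Z')) ∩ (Z ∪ Y)' = {}
X' = {1,3,4,7,8,10,12,13}
X' ∪ Z = {1,3,4,7,8,10,12,13}
Every element of {} is in {1,3,4,7,8,10,12,13}, so (Z − (Y − Z')) ∩ (Z ∪ Y)' ⊆ X' ∪ Z.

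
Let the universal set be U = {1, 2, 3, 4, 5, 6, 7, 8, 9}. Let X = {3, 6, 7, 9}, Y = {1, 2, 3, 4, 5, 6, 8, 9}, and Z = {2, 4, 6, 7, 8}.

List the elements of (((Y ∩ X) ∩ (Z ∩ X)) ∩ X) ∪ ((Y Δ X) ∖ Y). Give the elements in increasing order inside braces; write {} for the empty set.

Y ∩ X = {3, 6, 9}
Z ∩ X = {6, 7}
(Y ∩ X) ∩ (Z ∩ X) = {6}
((Y ∩ X) ∩ (Z ∩ X)) ∩ X = {6}
Y Δ X = {1, 2, 4, 5, 7, 8}
(Y Δ X) ∖ Y = {7}
(((Y ∩ X) ∩ (Z ∩ X)) ∩ X) ∪ ((Y Δ X) ∖ Y) = {6, 7}

{6, 7}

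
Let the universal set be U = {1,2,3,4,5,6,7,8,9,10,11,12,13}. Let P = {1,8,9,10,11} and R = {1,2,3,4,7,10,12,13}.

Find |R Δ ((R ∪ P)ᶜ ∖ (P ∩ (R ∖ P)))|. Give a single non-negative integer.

10

R ∪ P = {1,2,3,4,7,8,9,10,11,12,13}
(R ∪ P)ᶜ = {5,6}
R ∖ P = {2,3,4,7,12,13}
P ∩ (R ∖ P) = {}
(R ∪ P)ᶜ ∖ (P ∩ (R ∖ P)) = {5,6}
R Δ ((R ∪ P)ᶜ ∖ (P ∩ (R ∖ P))) = {1,2,3,4,5,6,7,10,12,13}
|R Δ ((R ∪ P)ᶜ ∖ (P ∩ (R ∖ P)))| = 10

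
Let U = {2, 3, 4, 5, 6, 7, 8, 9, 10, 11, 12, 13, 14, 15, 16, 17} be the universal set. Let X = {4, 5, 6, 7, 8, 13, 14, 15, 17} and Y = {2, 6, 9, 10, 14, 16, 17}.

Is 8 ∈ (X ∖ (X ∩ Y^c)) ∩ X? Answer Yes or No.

No

8 ∉ Y, so 8 ∈ Y^c
8 ∈ X and 8 ∈ Y^c, so 8 ∈ X ∩ Y^c
8 ∈ X and 8 ∈ (X ∩ Y^c), so 8 ∉ X ∖ (X ∩ Y^c)
8 ∉ (X ∖ (X ∩ Y^c)) and 8 ∈ X, so 8 ∉ (X ∖ (X ∩ Y^c)) ∩ X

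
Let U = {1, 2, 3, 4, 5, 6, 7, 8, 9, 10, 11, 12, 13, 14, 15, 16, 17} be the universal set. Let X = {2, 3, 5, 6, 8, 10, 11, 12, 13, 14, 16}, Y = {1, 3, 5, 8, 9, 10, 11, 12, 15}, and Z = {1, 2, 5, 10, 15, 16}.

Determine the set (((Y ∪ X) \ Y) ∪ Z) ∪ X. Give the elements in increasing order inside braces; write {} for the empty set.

Y ∪ X = {1, 2, 3, 5, 6, 8, 9, 10, 11, 12, 13, 14, 15, 16}
(Y ∪ X) \ Y = {2, 6, 13, 14, 16}
((Y ∪ X) \ Y) ∪ Z = {1, 2, 5, 6, 10, 13, 14, 15, 16}
(((Y ∪ X) \ Y) ∪ Z) ∪ X = {1, 2, 3, 5, 6, 8, 10, 11, 12, 13, 14, 15, 16}

{1, 2, 3, 5, 6, 8, 10, 11, 12, 13, 14, 15, 16}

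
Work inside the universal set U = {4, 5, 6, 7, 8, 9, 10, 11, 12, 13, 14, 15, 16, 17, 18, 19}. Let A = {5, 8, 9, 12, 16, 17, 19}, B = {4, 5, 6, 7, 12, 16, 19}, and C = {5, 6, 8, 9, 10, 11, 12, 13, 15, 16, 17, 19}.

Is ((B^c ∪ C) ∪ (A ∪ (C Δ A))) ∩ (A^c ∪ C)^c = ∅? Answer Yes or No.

B^c = {8, 9, 10, 11, 13, 14, 15, 17, 18}
B^c ∪ C = {5, 6, 8, 9, 10, 11, 12, 13, 14, 15, 16, 17, 18, 19}
C Δ A = {6, 10, 11, 13, 15}
A ∪ (C Δ A) = {5, 6, 8, 9, 10, 11, 12, 13, 15, 16, 17, 19}
(B^c ∪ C) ∪ (A ∪ (C Δ A)) = {5, 6, 8, 9, 10, 11, 12, 13, 14, 15, 16, 17, 18, 19}
A^c = {4, 6, 7, 10, 11, 13, 14, 15, 18}
A^c ∪ C = {4, 5, 6, 7, 8, 9, 10, 11, 12, 13, 14, 15, 16, 17, 18, 19}
(A^c ∪ C)^c = {}
{5, 6, 8, 9, 10, 11, 12, 13, 14, 15, 16, 17, 18, 19} and {} share no elements.

Yes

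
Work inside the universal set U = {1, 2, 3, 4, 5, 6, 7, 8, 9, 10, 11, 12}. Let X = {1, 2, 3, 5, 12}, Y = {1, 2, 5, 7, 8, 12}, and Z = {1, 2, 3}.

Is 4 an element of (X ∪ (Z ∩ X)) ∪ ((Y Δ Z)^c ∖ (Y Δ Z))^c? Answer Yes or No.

No

4 ∉ Z and 4 ∉ X, so 4 ∉ Z ∩ X
4 ∉ X and 4 ∉ (Z ∩ X), so 4 ∉ X ∪ (Z ∩ X)
4 ∉ Y and 4 ∉ Z, so 4 ∉ Y Δ Z
4 ∈ (Y Δ Z)^c since 4 ∉ (Y Δ Z)
4 ∉ Y and 4 ∉ Z, so 4 ∉ Y Δ Z
4 ∈ (Y Δ Z)^c and 4 ∉ (Y Δ Z), so 4 ∈ (Y Δ Z)^c ∖ (Y Δ Z)
4 ∉ ((Y Δ Z)^c ∖ (Y Δ Z))^c since 4 ∈ ((Y Δ Z)^c ∖ (Y Δ Z))
4 ∉ (X ∪ (Z ∩ X)) and 4 ∉ ((Y Δ Z)^c ∖ (Y Δ Z))^c, so 4 ∉ (X ∪ (Z ∩ X)) ∪ ((Y Δ Z)^c ∖ (Y Δ Z))^c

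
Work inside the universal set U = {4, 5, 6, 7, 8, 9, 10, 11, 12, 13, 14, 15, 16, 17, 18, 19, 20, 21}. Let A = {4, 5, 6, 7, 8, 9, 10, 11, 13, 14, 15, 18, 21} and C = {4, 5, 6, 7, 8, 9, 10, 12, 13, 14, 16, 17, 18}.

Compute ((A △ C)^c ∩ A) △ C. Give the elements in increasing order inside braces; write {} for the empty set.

{12, 16, 17}

A △ C = {11, 12, 15, 16, 17, 21}
(A △ C)^c = {4, 5, 6, 7, 8, 9, 10, 13, 14, 18, 19, 20}
(A △ C)^c ∩ A = {4, 5, 6, 7, 8, 9, 10, 13, 14, 18}
((A △ C)^c ∩ A) △ C = {12, 16, 17}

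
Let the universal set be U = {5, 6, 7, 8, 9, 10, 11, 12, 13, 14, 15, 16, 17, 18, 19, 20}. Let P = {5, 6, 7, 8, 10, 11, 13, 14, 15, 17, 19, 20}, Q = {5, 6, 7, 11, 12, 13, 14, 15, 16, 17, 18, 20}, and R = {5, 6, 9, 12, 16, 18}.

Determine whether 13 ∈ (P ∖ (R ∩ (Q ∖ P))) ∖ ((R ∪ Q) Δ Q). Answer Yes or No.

Yes

13 ∈ Q and 13 ∈ P, so 13 ∉ Q ∖ P
13 ∉ R and 13 ∉ (Q ∖ P), so 13 ∉ R ∩ (Q ∖ P)
13 ∈ P and 13 ∉ (R ∩ (Q ∖ P)), so 13 ∈ P ∖ (R ∩ (Q ∖ P))
13 ∉ R and 13 ∈ Q, so 13 ∈ R ∪ Q
13 ∈ (R ∪ Q) and 13 ∈ Q, so 13 ∉ (R ∪ Q) Δ Q
13 ∈ (P ∖ (R ∩ (Q ∖ P))) and 13 ∉ ((R ∪ Q) Δ Q), so 13 ∈ (P ∖ (R ∩ (Q ∖ P))) ∖ ((R ∪ Q) Δ Q)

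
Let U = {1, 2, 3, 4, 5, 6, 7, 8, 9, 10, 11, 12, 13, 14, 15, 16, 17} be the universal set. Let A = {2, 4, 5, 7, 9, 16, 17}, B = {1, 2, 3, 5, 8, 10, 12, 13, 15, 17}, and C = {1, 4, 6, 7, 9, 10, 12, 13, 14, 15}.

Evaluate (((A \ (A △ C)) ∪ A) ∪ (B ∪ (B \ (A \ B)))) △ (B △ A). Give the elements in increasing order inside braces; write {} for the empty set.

A △ C = {1, 2, 5, 6, 10, 12, 13, 14, 15, 16, 17}
A \ (A △ C) = {4, 7, 9}
(A \ (A △ C)) ∪ A = {2, 4, 5, 7, 9, 16, 17}
A \ B = {4, 7, 9, 16}
B \ (A \ B) = {1, 2, 3, 5, 8, 10, 12, 13, 15, 17}
B ∪ (B \ (A \ B)) = {1, 2, 3, 5, 8, 10, 12, 13, 15, 17}
((A \ (A △ C)) ∪ A) ∪ (B ∪ (B \ (A \ B))) = {1, 2, 3, 4, 5, 7, 8, 9, 10, 12, 13, 15, 16, 17}
B △ A = {1, 3, 4, 7, 8, 9, 10, 12, 13, 15, 16}
(((A \ (A △ C)) ∪ A) ∪ (B ∪ (B \ (A \ B)))) △ (B △ A) = {2, 5, 17}

{2, 5, 17}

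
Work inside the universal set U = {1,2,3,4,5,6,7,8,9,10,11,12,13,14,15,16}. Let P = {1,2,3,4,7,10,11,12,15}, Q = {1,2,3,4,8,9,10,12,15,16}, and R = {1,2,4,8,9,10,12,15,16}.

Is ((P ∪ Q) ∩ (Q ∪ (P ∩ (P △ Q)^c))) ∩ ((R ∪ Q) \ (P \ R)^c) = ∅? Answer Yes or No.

P ∪ Q = {1,2,3,4,7,8,9,10,11,12,15,16}
P △ Q = {7,8,9,11,16}
(P △ Q)^c = {1,2,3,4,5,6,10,12,13,14,15}
P ∩ (P △ Q)^c = {1,2,3,4,10,12,15}
Q ∪ (P ∩ (P △ Q)^c) = {1,2,3,4,8,9,10,12,15,16}
(P ∪ Q) ∩ (Q ∪ (P ∩ (P △ Q)^c)) = {1,2,3,4,8,9,10,12,15,16}
R ∪ Q = {1,2,3,4,8,9,10,12,15,16}
P \ R = {3,7,11}
(P \ R)^c = {1,2,4,5,6,8,9,10,12,13,14,15,16}
(R ∪ Q) \ (P \ R)^c = {3}
3 lies in both, so they are not disjoint.

No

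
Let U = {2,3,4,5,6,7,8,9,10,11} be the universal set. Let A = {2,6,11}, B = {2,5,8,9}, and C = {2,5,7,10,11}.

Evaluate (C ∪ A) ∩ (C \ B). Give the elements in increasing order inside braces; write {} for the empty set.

C ∪ A = {2,5,6,7,10,11}
C \ B = {7,10,11}
(C ∪ A) ∩ (C \ B) = {7,10,11}

{7,10,11}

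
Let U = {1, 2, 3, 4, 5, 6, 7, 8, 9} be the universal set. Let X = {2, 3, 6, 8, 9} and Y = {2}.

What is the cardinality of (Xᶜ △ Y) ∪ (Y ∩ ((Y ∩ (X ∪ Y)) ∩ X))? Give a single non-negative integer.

5

Xᶜ = {1, 4, 5, 7}
Xᶜ △ Y = {1, 2, 4, 5, 7}
X ∪ Y = {2, 3, 6, 8, 9}
Y ∩ (X ∪ Y) = {2}
(Y ∩ (X ∪ Y)) ∩ X = {2}
Y ∩ ((Y ∩ (X ∪ Y)) ∩ X) = {2}
(Xᶜ △ Y) ∪ (Y ∩ ((Y ∩ (X ∪ Y)) ∩ X)) = {1, 2, 4, 5, 7}
|(Xᶜ △ Y) ∪ (Y ∩ ((Y ∩ (X ∪ Y)) ∩ X))| = 5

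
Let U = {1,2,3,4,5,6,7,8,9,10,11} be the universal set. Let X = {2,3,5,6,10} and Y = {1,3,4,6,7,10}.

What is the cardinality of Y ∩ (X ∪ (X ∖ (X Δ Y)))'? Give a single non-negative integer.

3

X Δ Y = {1,2,4,5,7}
X ∖ (X Δ Y) = {3,6,10}
X ∪ (X ∖ (X Δ Y)) = {2,3,5,6,10}
(X ∪ (X ∖ (X Δ Y)))' = {1,4,7,8,9,11}
Y ∩ (X ∪ (X ∖ (X Δ Y)))' = {1,4,7}
|Y ∩ (X ∪ (X ∖ (X Δ Y)))'| = 3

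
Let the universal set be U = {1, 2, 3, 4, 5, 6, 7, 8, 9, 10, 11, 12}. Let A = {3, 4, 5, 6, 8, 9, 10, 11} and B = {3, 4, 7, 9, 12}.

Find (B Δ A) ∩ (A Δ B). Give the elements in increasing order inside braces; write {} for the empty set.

B Δ A = {5, 6, 7, 8, 10, 11, 12}
A Δ B = {5, 6, 7, 8, 10, 11, 12}
(B Δ A) ∩ (A Δ B) = {5, 6, 7, 8, 10, 11, 12}

{5, 6, 7, 8, 10, 11, 12}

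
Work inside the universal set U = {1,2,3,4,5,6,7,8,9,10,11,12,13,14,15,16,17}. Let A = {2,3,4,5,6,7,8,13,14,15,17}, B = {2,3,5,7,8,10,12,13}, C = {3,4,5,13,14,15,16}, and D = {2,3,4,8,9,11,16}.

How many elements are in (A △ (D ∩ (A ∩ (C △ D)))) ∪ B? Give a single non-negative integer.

13

C △ D = {2,5,8,9,11,13,14,15}
A ∩ (C △ D) = {2,5,8,13,14,15}
D ∩ (A ∩ (C △ D)) = {2,8}
A △ (D ∩ (A ∩ (C △ D))) = {3,4,5,6,7,13,14,15,17}
(A △ (D ∩ (A ∩ (C △ D)))) ∪ B = {2,3,4,5,6,7,8,10,12,13,14,15,17}
|(A △ (D ∩ (A ∩ (C △ D)))) ∪ B| = 13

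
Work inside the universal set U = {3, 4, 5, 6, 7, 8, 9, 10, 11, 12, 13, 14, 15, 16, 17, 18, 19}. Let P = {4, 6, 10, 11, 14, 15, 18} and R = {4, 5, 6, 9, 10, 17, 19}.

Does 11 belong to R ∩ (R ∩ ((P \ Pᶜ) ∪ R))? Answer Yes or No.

No

11 ∈ P, so 11 ∉ Pᶜ
11 ∈ P and 11 ∉ Pᶜ, so 11 ∈ P \ Pᶜ
11 ∈ (P \ Pᶜ) and 11 ∉ R, so 11 ∈ (P \ Pᶜ) ∪ R
11 ∉ R and 11 ∈ ((P \ Pᶜ) ∪ R), so 11 ∉ R ∩ ((P \ Pᶜ) ∪ R)
11 ∉ R and 11 ∉ (R ∩ ((P \ Pᶜ) ∪ R)), so 11 ∉ R ∩ (R ∩ ((P \ Pᶜ) ∪ R))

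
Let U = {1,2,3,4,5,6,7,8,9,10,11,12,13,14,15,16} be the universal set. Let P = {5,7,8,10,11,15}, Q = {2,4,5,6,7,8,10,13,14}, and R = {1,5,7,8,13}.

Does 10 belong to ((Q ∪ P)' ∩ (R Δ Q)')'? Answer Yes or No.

10 ∈ Q and 10 ∈ P, so 10 ∈ Q ∪ P
10 ∉ (Q ∪ P)' since 10 ∈ (Q ∪ P)
10 ∉ R and 10 ∈ Q, so 10 ∈ R Δ Q
10 ∉ (R Δ Q)' since 10 ∈ (R Δ Q)
10 ∉ (Q ∪ P)' and 10 ∉ (R Δ Q)', so 10 ∉ (Q ∪ P)' ∩ (R Δ Q)'
10 ∈ ((Q ∪ P)' ∩ (R Δ Q)')' since 10 ∉ ((Q ∪ P)' ∩ (R Δ Q)')

Yes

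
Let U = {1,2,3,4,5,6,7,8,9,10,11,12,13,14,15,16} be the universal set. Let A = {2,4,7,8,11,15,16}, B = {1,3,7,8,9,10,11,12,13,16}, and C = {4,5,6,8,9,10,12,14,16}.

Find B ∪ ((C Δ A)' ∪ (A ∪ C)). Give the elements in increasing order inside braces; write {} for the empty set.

{1,2,3,4,5,6,7,8,9,10,11,12,13,14,15,16}

C Δ A = {2,5,6,7,9,10,11,12,14,15}
(C Δ A)' = {1,3,4,8,13,16}
A ∪ C = {2,4,5,6,7,8,9,10,11,12,14,15,16}
(C Δ A)' ∪ (A ∪ C) = {1,2,3,4,5,6,7,8,9,10,11,12,13,14,15,16}
B ∪ ((C Δ A)' ∪ (A ∪ C)) = {1,2,3,4,5,6,7,8,9,10,11,12,13,14,15,16}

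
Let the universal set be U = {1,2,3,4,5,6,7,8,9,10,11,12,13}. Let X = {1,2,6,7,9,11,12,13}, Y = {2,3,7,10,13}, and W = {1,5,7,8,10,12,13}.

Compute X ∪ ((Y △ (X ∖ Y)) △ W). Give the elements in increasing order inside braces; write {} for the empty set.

{1,2,3,5,6,7,8,9,11,12,13}

X ∖ Y = {1,6,9,11,12}
Y △ (X ∖ Y) = {1,2,3,6,7,9,10,11,12,13}
(Y △ (X ∖ Y)) △ W = {2,3,5,6,8,9,11}
X ∪ ((Y △ (X ∖ Y)) △ W) = {1,2,3,5,6,7,8,9,11,12,13}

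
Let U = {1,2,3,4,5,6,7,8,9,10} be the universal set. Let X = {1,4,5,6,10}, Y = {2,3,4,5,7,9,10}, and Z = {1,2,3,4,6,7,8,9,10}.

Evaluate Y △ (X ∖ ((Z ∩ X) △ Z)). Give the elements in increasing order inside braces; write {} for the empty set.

Z ∩ X = {1,4,6,10}
(Z ∩ X) △ Z = {2,3,7,8,9}
X ∖ ((Z ∩ X) △ Z) = {1,4,5,6,10}
Y △ (X ∖ ((Z ∩ X) △ Z)) = {1,2,3,6,7,9}

{1,2,3,6,7,9}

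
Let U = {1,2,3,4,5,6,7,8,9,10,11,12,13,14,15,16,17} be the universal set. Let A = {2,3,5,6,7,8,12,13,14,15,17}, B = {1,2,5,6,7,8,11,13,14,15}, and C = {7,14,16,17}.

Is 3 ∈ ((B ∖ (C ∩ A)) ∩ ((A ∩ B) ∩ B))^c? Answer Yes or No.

3 ∉ C and 3 ∈ A, so 3 ∉ C ∩ A
3 ∉ B and 3 ∉ (C ∩ A), so 3 ∉ B ∖ (C ∩ A)
3 ∈ A and 3 ∉ B, so 3 ∉ A ∩ B
3 ∉ (A ∩ B) and 3 ∉ B, so 3 ∉ (A ∩ B) ∩ B
3 ∉ (B ∖ (C ∩ A)) and 3 ∉ ((A ∩ B) ∩ B), so 3 ∉ (B ∖ (C ∩ A)) ∩ ((A ∩ B) ∩ B)
3 ∈ ((B ∖ (C ∩ A)) ∩ ((A ∩ B) ∩ B))^c since 3 ∉ ((B ∖ (C ∩ A)) ∩ ((A ∩ B) ∩ B))

Yes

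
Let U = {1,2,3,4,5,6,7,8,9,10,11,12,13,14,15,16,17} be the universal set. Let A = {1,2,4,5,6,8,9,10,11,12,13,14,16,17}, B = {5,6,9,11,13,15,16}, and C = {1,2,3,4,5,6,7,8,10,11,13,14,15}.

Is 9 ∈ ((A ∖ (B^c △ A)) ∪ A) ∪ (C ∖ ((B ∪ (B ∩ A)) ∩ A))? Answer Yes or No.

9 ∈ B, so 9 ∉ B^c
9 ∉ B^c and 9 ∈ A, so 9 ∈ B^c △ A
9 ∈ A and 9 ∈ (B^c △ A), so 9 ∉ A ∖ (B^c △ A)
9 ∉ (A ∖ (B^c △ A)) and 9 ∈ A, so 9 ∈ (A ∖ (B^c △ A)) ∪ A
9 ∈ B and 9 ∈ A, so 9 ∈ B ∩ A
9 ∈ B and 9 ∈ (B ∩ A), so 9 ∈ B ∪ (B ∩ A)
9 ∈ (B ∪ (B ∩ A)) and 9 ∈ A, so 9 ∈ (B ∪ (B ∩ A)) ∩ A
9 ∉ C and 9 ∈ ((B ∪ (B ∩ A)) ∩ A), so 9 ∉ C ∖ ((B ∪ (B ∩ A)) ∩ A)
9 ∈ ((A ∖ (B^c △ A)) ∪ A) and 9 ∉ (C ∖ ((B ∪ (B ∩ A)) ∩ A)), so 9 ∈ ((A ∖ (B^c △ A)) ∪ A) ∪ (C ∖ ((B ∪ (B ∩ A)) ∩ A))

Yes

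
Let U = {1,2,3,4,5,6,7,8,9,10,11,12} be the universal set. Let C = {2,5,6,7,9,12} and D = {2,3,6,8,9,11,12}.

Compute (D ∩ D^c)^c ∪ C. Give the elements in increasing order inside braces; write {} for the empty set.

D^c = {1,4,5,7,10}
D ∩ D^c = {}
(D ∩ D^c)^c = {1,2,3,4,5,6,7,8,9,10,11,12}
(D ∩ D^c)^c ∪ C = {1,2,3,4,5,6,7,8,9,10,11,12}

{1,2,3,4,5,6,7,8,9,10,11,12}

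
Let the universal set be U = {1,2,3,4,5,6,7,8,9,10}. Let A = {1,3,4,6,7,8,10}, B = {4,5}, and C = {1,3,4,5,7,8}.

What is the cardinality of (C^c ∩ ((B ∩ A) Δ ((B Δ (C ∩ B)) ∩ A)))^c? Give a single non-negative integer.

10

C^c = {2,6,9,10}
B ∩ A = {4}
C ∩ B = {4,5}
B Δ (C ∩ B) = {}
(B Δ (C ∩ B)) ∩ A = {}
(B ∩ A) Δ ((B Δ (C ∩ B)) ∩ A) = {4}
C^c ∩ ((B ∩ A) Δ ((B Δ (C ∩ B)) ∩ A)) = {}
(C^c ∩ ((B ∩ A) Δ ((B Δ (C ∩ B)) ∩ A)))^c = {1,2,3,4,5,6,7,8,9,10}
|(C^c ∩ ((B ∩ A) Δ ((B Δ (C ∩ B)) ∩ A)))^c| = 10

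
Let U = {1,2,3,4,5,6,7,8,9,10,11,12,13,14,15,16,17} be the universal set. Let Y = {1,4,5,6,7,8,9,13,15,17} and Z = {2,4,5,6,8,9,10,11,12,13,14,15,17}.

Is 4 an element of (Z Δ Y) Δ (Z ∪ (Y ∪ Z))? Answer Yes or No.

Yes

4 ∈ Z and 4 ∈ Y, so 4 ∉ Z Δ Y
4 ∈ Y and 4 ∈ Z, so 4 ∈ Y ∪ Z
4 ∈ Z and 4 ∈ (Y ∪ Z), so 4 ∈ Z ∪ (Y ∪ Z)
4 ∉ (Z Δ Y) and 4 ∈ (Z ∪ (Y ∪ Z)), so 4 ∈ (Z Δ Y) Δ (Z ∪ (Y ∪ Z))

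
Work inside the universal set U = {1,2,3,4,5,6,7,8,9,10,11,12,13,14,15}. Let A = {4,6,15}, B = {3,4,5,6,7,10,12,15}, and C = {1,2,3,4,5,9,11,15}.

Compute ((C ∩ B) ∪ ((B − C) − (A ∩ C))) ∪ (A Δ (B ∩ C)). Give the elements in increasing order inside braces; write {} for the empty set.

C ∩ B = {3,4,5,15}
B − C = {6,7,10,12}
A ∩ C = {4,15}
(B − C) − (A ∩ C) = {6,7,10,12}
(C ∩ B) ∪ ((B − C) − (A ∩ C)) = {3,4,5,6,7,10,12,15}
B ∩ C = {3,4,5,15}
A Δ (B ∩ C) = {3,5,6}
((C ∩ B) ∪ ((B − C) − (A ∩ C))) ∪ (A Δ (B ∩ C)) = {3,4,5,6,7,10,12,15}

{3,4,5,6,7,10,12,15}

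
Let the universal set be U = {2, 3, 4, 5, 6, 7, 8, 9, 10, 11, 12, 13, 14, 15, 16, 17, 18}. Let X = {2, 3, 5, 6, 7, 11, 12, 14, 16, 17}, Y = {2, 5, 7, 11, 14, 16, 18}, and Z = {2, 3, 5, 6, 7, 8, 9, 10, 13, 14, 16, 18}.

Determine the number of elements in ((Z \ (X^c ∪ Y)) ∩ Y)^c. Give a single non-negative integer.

X^c = {4, 8, 9, 10, 13, 15, 18}
X^c ∪ Y = {2, 4, 5, 7, 8, 9, 10, 11, 13, 14, 15, 16, 18}
Z \ (X^c ∪ Y) = {3, 6}
(Z \ (X^c ∪ Y)) ∩ Y = {}
((Z \ (X^c ∪ Y)) ∩ Y)^c = {2, 3, 4, 5, 6, 7, 8, 9, 10, 11, 12, 13, 14, 15, 16, 17, 18}
|((Z \ (X^c ∪ Y)) ∩ Y)^c| = 17

17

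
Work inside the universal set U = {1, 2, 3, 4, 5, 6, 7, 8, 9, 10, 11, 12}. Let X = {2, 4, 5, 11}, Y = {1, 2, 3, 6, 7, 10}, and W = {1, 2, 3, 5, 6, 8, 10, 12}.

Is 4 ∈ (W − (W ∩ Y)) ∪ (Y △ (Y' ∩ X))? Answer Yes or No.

4 ∉ W and 4 ∉ Y, so 4 ∉ W ∩ Y
4 ∉ W and 4 ∉ (W ∩ Y), so 4 ∉ W − (W ∩ Y)
4 ∉ Y, so 4 ∈ Y'
4 ∈ Y' and 4 ∈ X, so 4 ∈ Y' ∩ X
4 ∉ Y and 4 ∈ (Y' ∩ X), so 4 ∈ Y △ (Y' ∩ X)
4 ∉ (W − (W ∩ Y)) and 4 ∈ (Y △ (Y' ∩ X)), so 4 ∈ (W − (W ∩ Y)) ∪ (Y △ (Y' ∩ X))

Yes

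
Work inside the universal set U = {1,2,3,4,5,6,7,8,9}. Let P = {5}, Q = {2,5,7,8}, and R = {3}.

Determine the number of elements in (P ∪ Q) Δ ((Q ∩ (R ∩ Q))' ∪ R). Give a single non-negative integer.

5

P ∪ Q = {2,5,7,8}
R ∩ Q = {}
Q ∩ (R ∩ Q) = {}
(Q ∩ (R ∩ Q))' = {1,2,3,4,5,6,7,8,9}
(Q ∩ (R ∩ Q))' ∪ R = {1,2,3,4,5,6,7,8,9}
(P ∪ Q) Δ ((Q ∩ (R ∩ Q))' ∪ R) = {1,3,4,6,9}
|(P ∪ Q) Δ ((Q ∩ (R ∩ Q))' ∪ R)| = 5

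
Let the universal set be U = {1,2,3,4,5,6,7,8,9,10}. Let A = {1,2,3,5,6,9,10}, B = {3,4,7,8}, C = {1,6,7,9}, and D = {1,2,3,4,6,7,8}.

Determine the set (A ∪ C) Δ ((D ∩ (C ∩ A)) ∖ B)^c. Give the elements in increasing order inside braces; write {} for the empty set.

{1,4,6,8}

A ∪ C = {1,2,3,5,6,7,9,10}
C ∩ A = {1,6,9}
D ∩ (C ∩ A) = {1,6}
(D ∩ (C ∩ A)) ∖ B = {1,6}
((D ∩ (C ∩ A)) ∖ B)^c = {2,3,4,5,7,8,9,10}
(A ∪ C) Δ ((D ∩ (C ∩ A)) ∖ B)^c = {1,4,6,8}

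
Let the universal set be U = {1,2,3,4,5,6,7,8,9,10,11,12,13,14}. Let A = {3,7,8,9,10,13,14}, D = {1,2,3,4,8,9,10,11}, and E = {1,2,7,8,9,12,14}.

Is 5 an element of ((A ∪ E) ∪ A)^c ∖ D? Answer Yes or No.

Yes

5 ∉ A and 5 ∉ E, so 5 ∉ A ∪ E
5 ∉ (A ∪ E) and 5 ∉ A, so 5 ∉ (A ∪ E) ∪ A
5 ∈ ((A ∪ E) ∪ A)^c since 5 ∉ ((A ∪ E) ∪ A)
5 ∈ ((A ∪ E) ∪ A)^c and 5 ∉ D, so 5 ∈ ((A ∪ E) ∪ A)^c ∖ D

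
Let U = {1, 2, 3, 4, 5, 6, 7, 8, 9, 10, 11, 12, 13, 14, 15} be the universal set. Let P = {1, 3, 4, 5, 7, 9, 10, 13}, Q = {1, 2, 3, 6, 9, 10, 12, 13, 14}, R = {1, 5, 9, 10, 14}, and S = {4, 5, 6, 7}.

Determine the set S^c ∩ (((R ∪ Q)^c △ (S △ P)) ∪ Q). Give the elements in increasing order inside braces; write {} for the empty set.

S^c = {1, 2, 3, 8, 9, 10, 11, 12, 13, 14, 15}
R ∪ Q = {1, 2, 3, 5, 6, 9, 10, 12, 13, 14}
(R ∪ Q)^c = {4, 7, 8, 11, 15}
S △ P = {1, 3, 6, 9, 10, 13}
(R ∪ Q)^c △ (S △ P) = {1, 3, 4, 6, 7, 8, 9, 10, 11, 13, 15}
((R ∪ Q)^c △ (S △ P)) ∪ Q = {1, 2, 3, 4, 6, 7, 8, 9, 10, 11, 12, 13, 14, 15}
S^c ∩ (((R ∪ Q)^c △ (S △ P)) ∪ Q) = {1, 2, 3, 8, 9, 10, 11, 12, 13, 14, 15}

{1, 2, 3, 8, 9, 10, 11, 12, 13, 14, 15}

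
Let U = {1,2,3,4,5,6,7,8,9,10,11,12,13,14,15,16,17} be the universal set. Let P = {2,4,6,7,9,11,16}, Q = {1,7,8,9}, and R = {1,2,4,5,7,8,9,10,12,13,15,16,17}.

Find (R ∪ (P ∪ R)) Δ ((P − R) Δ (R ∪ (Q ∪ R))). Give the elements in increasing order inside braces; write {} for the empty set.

{}

P ∪ R = {1,2,4,5,6,7,8,9,10,11,12,13,15,16,17}
R ∪ (P ∪ R) = {1,2,4,5,6,7,8,9,10,11,12,13,15,16,17}
P − R = {6,11}
Q ∪ R = {1,2,4,5,7,8,9,10,12,13,15,16,17}
R ∪ (Q ∪ R) = {1,2,4,5,7,8,9,10,12,13,15,16,17}
(P − R) Δ (R ∪ (Q ∪ R)) = {1,2,4,5,6,7,8,9,10,11,12,13,15,16,17}
(R ∪ (P ∪ R)) Δ ((P − R) Δ (R ∪ (Q ∪ R))) = {}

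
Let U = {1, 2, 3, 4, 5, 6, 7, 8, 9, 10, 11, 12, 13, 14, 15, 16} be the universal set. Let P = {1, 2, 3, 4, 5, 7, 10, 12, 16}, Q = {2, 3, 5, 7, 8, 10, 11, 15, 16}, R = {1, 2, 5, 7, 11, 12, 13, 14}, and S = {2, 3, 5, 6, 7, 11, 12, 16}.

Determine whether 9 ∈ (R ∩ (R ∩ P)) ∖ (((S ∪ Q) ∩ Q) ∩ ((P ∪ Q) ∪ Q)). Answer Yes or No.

9 ∉ R and 9 ∉ P, so 9 ∉ R ∩ P
9 ∉ R and 9 ∉ (R ∩ P), so 9 ∉ R ∩ (R ∩ P)
9 ∉ S and 9 ∉ Q, so 9 ∉ S ∪ Q
9 ∉ (S ∪ Q) and 9 ∉ Q, so 9 ∉ (S ∪ Q) ∩ Q
9 ∉ P and 9 ∉ Q, so 9 ∉ P ∪ Q
9 ∉ (P ∪ Q) and 9 ∉ Q, so 9 ∉ (P ∪ Q) ∪ Q
9 ∉ ((S ∪ Q) ∩ Q) and 9 ∉ ((P ∪ Q) ∪ Q), so 9 ∉ ((S ∪ Q) ∩ Q) ∩ ((P ∪ Q) ∪ Q)
9 ∉ (R ∩ (R ∩ P)) and 9 ∉ (((S ∪ Q) ∩ Q) ∩ ((P ∪ Q) ∪ Q)), so 9 ∉ (R ∩ (R ∩ P)) ∖ (((S ∪ Q) ∩ Q) ∩ ((P ∪ Q) ∪ Q))

No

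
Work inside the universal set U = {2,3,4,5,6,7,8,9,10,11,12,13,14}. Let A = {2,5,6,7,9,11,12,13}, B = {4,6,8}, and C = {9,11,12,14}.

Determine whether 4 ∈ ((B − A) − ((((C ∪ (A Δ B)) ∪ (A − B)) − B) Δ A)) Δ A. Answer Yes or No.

Yes

4 ∈ B and 4 ∉ A, so 4 ∈ B − A
4 ∉ A and 4 ∈ B, so 4 ∈ A Δ B
4 ∉ C and 4 ∈ (A Δ B), so 4 ∈ C ∪ (A Δ B)
4 ∉ A and 4 ∈ B, so 4 ∉ A − B
4 ∈ (C ∪ (A Δ B)) and 4 ∉ (A − B), so 4 ∈ (C ∪ (A Δ B)) ∪ (A − B)
4 ∈ ((C ∪ (A Δ B)) ∪ (A − B)) and 4 ∈ B, so 4 ∉ ((C ∪ (A Δ B)) ∪ (A − B)) − B
4 ∉ (((C ∪ (A Δ B)) ∪ (A − B)) − B) and 4 ∉ A, so 4 ∉ (((C ∪ (A Δ B)) ∪ (A − B)) − B) Δ A
4 ∈ (B − A) and 4 ∉ ((((C ∪ (A Δ B)) ∪ (A − B)) − B) Δ A), so 4 ∈ (B − A) − ((((C ∪ (A Δ B)) ∪ (A − B)) − B) Δ A)
4 ∈ ((B − A) − ((((C ∪ (A Δ B)) ∪ (A − B)) − B) Δ A)) and 4 ∉ A, so 4 ∈ ((B − A) − ((((C ∪ (A Δ B)) ∪ (A − B)) − B) Δ A)) Δ A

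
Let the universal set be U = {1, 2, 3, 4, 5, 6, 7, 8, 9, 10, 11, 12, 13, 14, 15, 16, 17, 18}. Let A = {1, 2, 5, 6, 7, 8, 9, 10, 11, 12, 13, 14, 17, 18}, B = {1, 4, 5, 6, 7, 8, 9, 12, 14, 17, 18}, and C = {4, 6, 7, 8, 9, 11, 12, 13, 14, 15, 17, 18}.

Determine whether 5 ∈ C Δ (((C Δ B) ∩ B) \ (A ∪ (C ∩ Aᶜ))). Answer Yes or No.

5 ∉ C and 5 ∈ B, so 5 ∈ C Δ B
5 ∈ (C Δ B) and 5 ∈ B, so 5 ∈ (C Δ B) ∩ B
5 ∈ A, so 5 ∉ Aᶜ
5 ∉ C and 5 ∉ Aᶜ, so 5 ∉ C ∩ Aᶜ
5 ∈ A and 5 ∉ (C ∩ Aᶜ), so 5 ∈ A ∪ (C ∩ Aᶜ)
5 ∈ ((C Δ B) ∩ B) and 5 ∈ (A ∪ (C ∩ Aᶜ)), so 5 ∉ ((C Δ B) ∩ B) \ (A ∪ (C ∩ Aᶜ))
5 ∉ C and 5 ∉ (((C Δ B) ∩ B) \ (A ∪ (C ∩ Aᶜ))), so 5 ∉ C Δ (((C Δ B) ∩ B) \ (A ∪ (C ∩ Aᶜ)))

No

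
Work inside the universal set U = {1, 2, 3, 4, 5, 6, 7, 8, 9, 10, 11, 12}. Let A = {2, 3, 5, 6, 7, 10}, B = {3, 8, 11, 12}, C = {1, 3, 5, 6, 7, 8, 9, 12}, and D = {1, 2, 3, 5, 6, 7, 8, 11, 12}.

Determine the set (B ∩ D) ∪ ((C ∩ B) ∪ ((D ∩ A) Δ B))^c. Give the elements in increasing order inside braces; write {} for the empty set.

{1, 3, 4, 8, 9, 10, 11, 12}

B ∩ D = {3, 8, 11, 12}
C ∩ B = {3, 8, 12}
D ∩ A = {2, 3, 5, 6, 7}
(D ∩ A) Δ B = {2, 5, 6, 7, 8, 11, 12}
(C ∩ B) ∪ ((D ∩ A) Δ B) = {2, 3, 5, 6, 7, 8, 11, 12}
((C ∩ B) ∪ ((D ∩ A) Δ B))^c = {1, 4, 9, 10}
(B ∩ D) ∪ ((C ∩ B) ∪ ((D ∩ A) Δ B))^c = {1, 3, 4, 8, 9, 10, 11, 12}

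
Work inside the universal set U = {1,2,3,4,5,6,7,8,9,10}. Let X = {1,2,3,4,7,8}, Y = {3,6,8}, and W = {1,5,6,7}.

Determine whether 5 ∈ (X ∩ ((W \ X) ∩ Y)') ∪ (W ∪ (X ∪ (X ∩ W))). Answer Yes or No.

5 ∈ W and 5 ∉ X, so 5 ∈ W \ X
5 ∈ (W \ X) and 5 ∉ Y, so 5 ∉ (W \ X) ∩ Y
5 ∈ ((W \ X) ∩ Y)' since 5 ∉ ((W \ X) ∩ Y)
5 ∉ X and 5 ∈ ((W \ X) ∩ Y)', so 5 ∉ X ∩ ((W \ X) ∩ Y)'
5 ∉ X and 5 ∈ W, so 5 ∉ X ∩ W
5 ∉ X and 5 ∉ (X ∩ W), so 5 ∉ X ∪ (X ∩ W)
5 ∈ W and 5 ∉ (X ∪ (X ∩ W)), so 5 ∈ W ∪ (X ∪ (X ∩ W))
5 ∉ (X ∩ ((W \ X) ∩ Y)') and 5 ∈ (W ∪ (X ∪ (X ∩ W))), so 5 ∈ (X ∩ ((W \ X) ∩ Y)') ∪ (W ∪ (X ∪ (X ∩ W)))

Yes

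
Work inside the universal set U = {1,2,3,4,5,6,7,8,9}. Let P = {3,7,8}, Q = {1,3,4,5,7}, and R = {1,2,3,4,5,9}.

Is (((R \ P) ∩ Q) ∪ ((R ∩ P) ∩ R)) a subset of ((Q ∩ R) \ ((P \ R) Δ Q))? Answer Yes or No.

R \ P = {1,2,4,5,9}
(R \ P) ∩ Q = {1,4,5}
R ∩ P = {3}
(R ∩ P) ∩ R = {3}
((R \ P) ∩ Q) ∪ ((R ∩ P) ∩ R) = {1,3,4,5}
Q ∩ R = {1,3,4,5}
P \ R = {7,8}
(P \ R) Δ Q = {1,3,4,5,8}
(Q ∩ R) \ ((P \ R) Δ Q) = {}
1 ∈ ((R \ P) ∩ Q) ∪ ((R ∩ P) ∩ R) but 1 ∉ (Q ∩ R) \ ((P \ R) Δ Q), so the inclusion fails.

No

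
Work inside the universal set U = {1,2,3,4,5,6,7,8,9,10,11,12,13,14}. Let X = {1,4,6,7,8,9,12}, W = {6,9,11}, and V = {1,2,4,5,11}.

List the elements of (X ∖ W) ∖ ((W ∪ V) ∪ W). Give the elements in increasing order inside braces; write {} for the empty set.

{7,8,12}

X ∖ W = {1,4,7,8,12}
W ∪ V = {1,2,4,5,6,9,11}
(W ∪ V) ∪ W = {1,2,4,5,6,9,11}
(X ∖ W) ∖ ((W ∪ V) ∪ W) = {7,8,12}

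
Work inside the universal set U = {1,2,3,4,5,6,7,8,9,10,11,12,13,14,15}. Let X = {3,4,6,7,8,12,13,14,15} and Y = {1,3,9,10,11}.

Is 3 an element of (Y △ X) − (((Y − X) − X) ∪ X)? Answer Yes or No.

3 ∈ Y and 3 ∈ X, so 3 ∉ Y △ X
3 ∈ Y and 3 ∈ X, so 3 ∉ Y − X
3 ∉ (Y − X) and 3 ∈ X, so 3 ∉ (Y − X) − X
3 ∉ ((Y − X) − X) and 3 ∈ X, so 3 ∈ ((Y − X) − X) ∪ X
3 ∉ (Y △ X) and 3 ∈ (((Y − X) − X) ∪ X), so 3 ∉ (Y △ X) − (((Y − X) − X) ∪ X)

No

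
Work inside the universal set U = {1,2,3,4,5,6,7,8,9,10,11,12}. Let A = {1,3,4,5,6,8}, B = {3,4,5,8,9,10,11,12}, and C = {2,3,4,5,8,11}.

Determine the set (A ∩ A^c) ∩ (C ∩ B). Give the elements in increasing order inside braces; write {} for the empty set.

{}

A^c = {2,7,9,10,11,12}
A ∩ A^c = {}
C ∩ B = {3,4,5,8,11}
(A ∩ A^c) ∩ (C ∩ B) = {}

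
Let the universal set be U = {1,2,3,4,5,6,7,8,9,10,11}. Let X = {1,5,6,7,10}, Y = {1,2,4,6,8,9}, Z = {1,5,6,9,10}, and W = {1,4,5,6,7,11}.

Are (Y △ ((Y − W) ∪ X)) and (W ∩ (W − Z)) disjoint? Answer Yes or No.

Y − W = {2,8,9}
(Y − W) ∪ X = {1,2,5,6,7,8,9,10}
Y △ ((Y − W) ∪ X) = {4,5,7,10}
W − Z = {4,7,11}
W ∩ (W − Z) = {4,7,11}
4 lies in both, so they are not disjoint.

No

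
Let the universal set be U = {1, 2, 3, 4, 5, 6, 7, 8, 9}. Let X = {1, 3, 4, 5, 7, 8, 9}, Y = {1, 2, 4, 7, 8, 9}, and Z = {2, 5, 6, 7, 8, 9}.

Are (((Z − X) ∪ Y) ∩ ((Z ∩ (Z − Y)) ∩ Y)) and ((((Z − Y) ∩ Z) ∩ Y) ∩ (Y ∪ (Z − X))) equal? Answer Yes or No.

Yes

Z − X = {2, 6}
(Z − X) ∪ Y = {1, 2, 4, 6, 7, 8, 9}
Z − Y = {5, 6}
Z ∩ (Z − Y) = {5, 6}
(Z ∩ (Z − Y)) ∩ Y = {}
((Z − X) ∪ Y) ∩ ((Z ∩ (Z − Y)) ∩ Y) = {}
(Z − Y) ∩ Z = {5, 6}
((Z − Y) ∩ Z) ∩ Y = {}
Y ∪ (Z − X) = {1, 2, 4, 6, 7, 8, 9}
(((Z − Y) ∩ Z) ∩ Y) ∩ (Y ∪ (Z − X)) = {}
Both equal {}, so ((Z − X) ∪ Y) ∩ ((Z ∩ (Z − Y)) ∩ Y) = (((Z − Y) ∩ Z) ∩ Y) ∩ (Y ∪ (Z − X)).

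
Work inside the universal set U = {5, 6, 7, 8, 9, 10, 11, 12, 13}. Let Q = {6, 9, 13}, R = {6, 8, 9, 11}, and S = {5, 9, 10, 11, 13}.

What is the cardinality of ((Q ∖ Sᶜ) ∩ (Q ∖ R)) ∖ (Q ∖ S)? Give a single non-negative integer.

Sᶜ = {6, 7, 8, 12}
Q ∖ Sᶜ = {9, 13}
Q ∖ R = {13}
(Q ∖ Sᶜ) ∩ (Q ∖ R) = {13}
Q ∖ S = {6}
((Q ∖ Sᶜ) ∩ (Q ∖ R)) ∖ (Q ∖ S) = {13}
|((Q ∖ Sᶜ) ∩ (Q ∖ R)) ∖ (Q ∖ S)| = 1

1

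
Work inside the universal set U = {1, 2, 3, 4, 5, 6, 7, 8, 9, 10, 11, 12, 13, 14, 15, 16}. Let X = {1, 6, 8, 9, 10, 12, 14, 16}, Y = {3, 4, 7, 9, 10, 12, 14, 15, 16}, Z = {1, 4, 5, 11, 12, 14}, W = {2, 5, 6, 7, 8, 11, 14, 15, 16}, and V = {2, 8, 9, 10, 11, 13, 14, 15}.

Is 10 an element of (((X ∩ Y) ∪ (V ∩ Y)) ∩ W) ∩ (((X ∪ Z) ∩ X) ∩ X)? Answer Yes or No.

10 ∈ X and 10 ∈ Y, so 10 ∈ X ∩ Y
10 ∈ V and 10 ∈ Y, so 10 ∈ V ∩ Y
10 ∈ (X ∩ Y) and 10 ∈ (V ∩ Y), so 10 ∈ (X ∩ Y) ∪ (V ∩ Y)
10 ∈ ((X ∩ Y) ∪ (V ∩ Y)) and 10 ∉ W, so 10 ∉ ((X ∩ Y) ∪ (V ∩ Y)) ∩ W
10 ∈ X and 10 ∉ Z, so 10 ∈ X ∪ Z
10 ∈ (X ∪ Z) and 10 ∈ X, so 10 ∈ (X ∪ Z) ∩ X
10 ∈ ((X ∪ Z) ∩ X) and 10 ∈ X, so 10 ∈ ((X ∪ Z) ∩ X) ∩ X
10 ∉ (((X ∩ Y) ∪ (V ∩ Y)) ∩ W) and 10 ∈ (((X ∪ Z) ∩ X) ∩ X), so 10 ∉ (((X ∩ Y) ∪ (V ∩ Y)) ∩ W) ∩ (((X ∪ Z) ∩ X) ∩ X)

No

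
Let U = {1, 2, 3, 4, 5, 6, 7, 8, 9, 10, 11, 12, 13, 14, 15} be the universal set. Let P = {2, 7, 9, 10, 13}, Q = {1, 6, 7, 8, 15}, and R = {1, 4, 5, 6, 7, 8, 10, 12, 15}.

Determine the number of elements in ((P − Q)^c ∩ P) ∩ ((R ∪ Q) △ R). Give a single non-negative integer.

0

P − Q = {2, 9, 10, 13}
(P − Q)^c = {1, 3, 4, 5, 6, 7, 8, 11, 12, 14, 15}
(P − Q)^c ∩ P = {7}
R ∪ Q = {1, 4, 5, 6, 7, 8, 10, 12, 15}
(R ∪ Q) △ R = {}
((P − Q)^c ∩ P) ∩ ((R ∪ Q) △ R) = {}
|((P − Q)^c ∩ P) ∩ ((R ∪ Q) △ R)| = 0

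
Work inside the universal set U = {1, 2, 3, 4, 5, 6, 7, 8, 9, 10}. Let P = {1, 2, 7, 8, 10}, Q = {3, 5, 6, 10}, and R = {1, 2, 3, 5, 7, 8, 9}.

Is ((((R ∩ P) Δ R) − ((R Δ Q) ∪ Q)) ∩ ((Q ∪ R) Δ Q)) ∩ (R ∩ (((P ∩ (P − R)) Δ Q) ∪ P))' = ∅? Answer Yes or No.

R ∩ P = {1, 2, 7, 8}
(R ∩ P) Δ R = {3, 5, 9}
R Δ Q = {1, 2, 6, 7, 8, 9, 10}
(R Δ Q) ∪ Q = {1, 2, 3, 5, 6, 7, 8, 9, 10}
((R ∩ P) Δ R) − ((R Δ Q) ∪ Q) = {}
Q ∪ R = {1, 2, 3, 5, 6, 7, 8, 9, 10}
(Q ∪ R) Δ Q = {1, 2, 7, 8, 9}
(((R ∩ P) Δ R) − ((R Δ Q) ∪ Q)) ∩ ((Q ∪ R) Δ Q) = {}
P − R = {10}
P ∩ (P − R) = {10}
(P ∩ (P − R)) Δ Q = {3, 5, 6}
((P ∩ (P − R)) Δ Q) ∪ P = {1, 2, 3, 5, 6, 7, 8, 10}
R ∩ (((P ∩ (P − R)) Δ Q) ∪ P) = {1, 2, 3, 5, 7, 8}
(R ∩ (((P ∩ (P − R)) Δ Q) ∪ P))' = {4, 6, 9, 10}
{} and {4, 6, 9, 10} share no elements.

Yes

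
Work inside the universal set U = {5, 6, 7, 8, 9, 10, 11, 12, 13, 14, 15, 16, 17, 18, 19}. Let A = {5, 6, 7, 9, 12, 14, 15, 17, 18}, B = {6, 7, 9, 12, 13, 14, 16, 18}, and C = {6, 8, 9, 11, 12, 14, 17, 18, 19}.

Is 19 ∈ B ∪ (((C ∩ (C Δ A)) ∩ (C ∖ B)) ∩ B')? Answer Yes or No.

Yes

19 ∈ C and 19 ∉ A, so 19 ∈ C Δ A
19 ∈ C and 19 ∈ (C Δ A), so 19 ∈ C ∩ (C Δ A)
19 ∈ C and 19 ∉ B, so 19 ∈ C ∖ B
19 ∈ (C ∩ (C Δ A)) and 19 ∈ (C ∖ B), so 19 ∈ (C ∩ (C Δ A)) ∩ (C ∖ B)
19 ∉ B, so 19 ∈ B'
19 ∈ ((C ∩ (C Δ A)) ∩ (C ∖ B)) and 19 ∈ B', so 19 ∈ ((C ∩ (C Δ A)) ∩ (C ∖ B)) ∩ B'
19 ∉ B and 19 ∈ (((C ∩ (C Δ A)) ∩ (C ∖ B)) ∩ B'), so 19 ∈ B ∪ (((C ∩ (C Δ A)) ∩ (C ∖ B)) ∩ B')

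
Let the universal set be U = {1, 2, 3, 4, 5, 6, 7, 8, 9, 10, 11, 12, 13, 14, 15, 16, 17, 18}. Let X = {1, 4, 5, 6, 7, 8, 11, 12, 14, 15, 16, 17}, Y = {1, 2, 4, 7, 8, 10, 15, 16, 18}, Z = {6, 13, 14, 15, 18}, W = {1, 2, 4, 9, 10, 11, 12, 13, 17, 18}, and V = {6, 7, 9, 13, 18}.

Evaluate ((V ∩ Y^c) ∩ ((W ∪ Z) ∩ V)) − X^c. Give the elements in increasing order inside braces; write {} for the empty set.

{6}

Y^c = {3, 5, 6, 9, 11, 12, 13, 14, 17}
V ∩ Y^c = {6, 9, 13}
W ∪ Z = {1, 2, 4, 6, 9, 10, 11, 12, 13, 14, 15, 17, 18}
(W ∪ Z) ∩ V = {6, 9, 13, 18}
(V ∩ Y^c) ∩ ((W ∪ Z) ∩ V) = {6, 9, 13}
X^c = {2, 3, 9, 10, 13, 18}
((V ∩ Y^c) ∩ ((W ∪ Z) ∩ V)) − X^c = {6}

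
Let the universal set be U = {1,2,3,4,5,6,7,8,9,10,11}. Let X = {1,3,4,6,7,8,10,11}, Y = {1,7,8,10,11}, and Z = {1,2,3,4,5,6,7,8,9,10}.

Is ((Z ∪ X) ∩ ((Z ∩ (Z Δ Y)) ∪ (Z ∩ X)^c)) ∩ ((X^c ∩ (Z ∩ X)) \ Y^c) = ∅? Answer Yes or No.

Yes

Z ∪ X = {1,2,3,4,5,6,7,8,9,10,11}
Z Δ Y = {2,3,4,5,6,9,11}
Z ∩ (Z Δ Y) = {2,3,4,5,6,9}
Z ∩ X = {1,3,4,6,7,8,10}
(Z ∩ X)^c = {2,5,9,11}
(Z ∩ (Z Δ Y)) ∪ (Z ∩ X)^c = {2,3,4,5,6,9,11}
(Z ∪ X) ∩ ((Z ∩ (Z Δ Y)) ∪ (Z ∩ X)^c) = {2,3,4,5,6,9,11}
X^c = {2,5,9}
X^c ∩ (Z ∩ X) = {}
Y^c = {2,3,4,5,6,9}
(X^c ∩ (Z ∩ X)) \ Y^c = {}
{2,3,4,5,6,9,11} and {} share no elements.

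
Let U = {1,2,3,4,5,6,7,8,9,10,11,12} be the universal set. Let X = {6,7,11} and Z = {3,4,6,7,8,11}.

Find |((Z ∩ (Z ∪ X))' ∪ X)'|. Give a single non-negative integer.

3

Z ∪ X = {3,4,6,7,8,11}
Z ∩ (Z ∪ X) = {3,4,6,7,8,11}
(Z ∩ (Z ∪ X))' = {1,2,5,9,10,12}
(Z ∩ (Z ∪ X))' ∪ X = {1,2,5,6,7,9,10,11,12}
((Z ∩ (Z ∪ X))' ∪ X)' = {3,4,8}
|((Z ∩ (Z ∪ X))' ∪ X)'| = 3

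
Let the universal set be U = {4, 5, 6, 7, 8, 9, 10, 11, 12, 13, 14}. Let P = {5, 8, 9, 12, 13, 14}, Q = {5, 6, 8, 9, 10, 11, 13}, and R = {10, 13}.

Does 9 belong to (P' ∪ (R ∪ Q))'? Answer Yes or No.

No

9 ∈ P, so 9 ∉ P'
9 ∉ R and 9 ∈ Q, so 9 ∈ R ∪ Q
9 ∉ P' and 9 ∈ (R ∪ Q), so 9 ∈ P' ∪ (R ∪ Q)
9 ∉ (P' ∪ (R ∪ Q))' since 9 ∈ (P' ∪ (R ∪ Q))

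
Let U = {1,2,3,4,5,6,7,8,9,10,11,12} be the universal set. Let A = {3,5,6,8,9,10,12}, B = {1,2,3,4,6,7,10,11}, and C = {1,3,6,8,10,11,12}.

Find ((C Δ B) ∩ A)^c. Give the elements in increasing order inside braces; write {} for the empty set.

C Δ B = {2,4,7,8,12}
(C Δ B) ∩ A = {8,12}
((C Δ B) ∩ A)^c = {1,2,3,4,5,6,7,9,10,11}

{1,2,3,4,5,6,7,9,10,11}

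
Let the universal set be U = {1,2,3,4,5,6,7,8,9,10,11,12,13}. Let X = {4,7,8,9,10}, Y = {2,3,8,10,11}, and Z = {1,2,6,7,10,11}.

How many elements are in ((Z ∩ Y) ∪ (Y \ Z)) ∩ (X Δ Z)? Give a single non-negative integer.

Z ∩ Y = {2,10,11}
Y \ Z = {3,8}
(Z ∩ Y) ∪ (Y \ Z) = {2,3,8,10,11}
X Δ Z = {1,2,4,6,8,9,11}
((Z ∩ Y) ∪ (Y \ Z)) ∩ (X Δ Z) = {2,8,11}
|((Z ∩ Y) ∪ (Y \ Z)) ∩ (X Δ Z)| = 3

3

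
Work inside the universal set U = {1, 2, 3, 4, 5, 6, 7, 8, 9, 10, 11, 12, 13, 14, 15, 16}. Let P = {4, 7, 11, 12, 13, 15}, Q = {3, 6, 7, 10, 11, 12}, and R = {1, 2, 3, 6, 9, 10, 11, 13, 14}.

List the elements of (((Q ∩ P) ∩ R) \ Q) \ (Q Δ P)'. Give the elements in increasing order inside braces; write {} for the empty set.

Q ∩ P = {7, 11, 12}
(Q ∩ P) ∩ R = {11}
((Q ∩ P) ∩ R) \ Q = {}
Q Δ P = {3, 4, 6, 10, 13, 15}
(Q Δ P)' = {1, 2, 5, 7, 8, 9, 11, 12, 14, 16}
(((Q ∩ P) ∩ R) \ Q) \ (Q Δ P)' = {}

{}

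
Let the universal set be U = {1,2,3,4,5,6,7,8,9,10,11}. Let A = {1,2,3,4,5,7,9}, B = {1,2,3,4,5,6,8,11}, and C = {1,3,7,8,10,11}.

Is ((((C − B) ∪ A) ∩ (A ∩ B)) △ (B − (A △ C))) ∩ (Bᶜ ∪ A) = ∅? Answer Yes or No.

No

C − B = {7,10}
(C − B) ∪ A = {1,2,3,4,5,7,9,10}
A ∩ B = {1,2,3,4,5}
((C − B) ∪ A) ∩ (A ∩ B) = {1,2,3,4,5}
A △ C = {2,4,5,8,9,10,11}
B − (A △ C) = {1,3,6}
(((C − B) ∪ A) ∩ (A ∩ B)) △ (B − (A △ C)) = {2,4,5,6}
Bᶜ = {7,9,10}
Bᶜ ∪ A = {1,2,3,4,5,7,9,10}
2 lies in both, so they are not disjoint.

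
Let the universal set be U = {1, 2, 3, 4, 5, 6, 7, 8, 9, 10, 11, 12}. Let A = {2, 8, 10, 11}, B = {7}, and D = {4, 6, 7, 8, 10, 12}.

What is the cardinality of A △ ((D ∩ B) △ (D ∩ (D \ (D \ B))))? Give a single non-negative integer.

4

D ∩ B = {7}
D \ B = {4, 6, 8, 10, 12}
D \ (D \ B) = {7}
D ∩ (D \ (D \ B)) = {7}
(D ∩ B) △ (D ∩ (D \ (D \ B))) = {}
A △ ((D ∩ B) △ (D ∩ (D \ (D \ B)))) = {2, 8, 10, 11}
|A △ ((D ∩ B) △ (D ∩ (D \ (D \ B))))| = 4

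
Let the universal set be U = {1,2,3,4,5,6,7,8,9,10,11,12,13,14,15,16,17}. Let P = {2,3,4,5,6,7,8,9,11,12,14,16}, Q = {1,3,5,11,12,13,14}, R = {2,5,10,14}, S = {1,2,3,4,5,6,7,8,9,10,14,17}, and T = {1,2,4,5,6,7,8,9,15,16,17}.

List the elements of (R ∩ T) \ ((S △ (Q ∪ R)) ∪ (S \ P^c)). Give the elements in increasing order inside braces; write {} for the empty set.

{}

R ∩ T = {2,5}
Q ∪ R = {1,2,3,5,10,11,12,13,14}
S △ (Q ∪ R) = {4,6,7,8,9,11,12,13,17}
P^c = {1,10,13,15,17}
S \ P^c = {2,3,4,5,6,7,8,9,14}
(S △ (Q ∪ R)) ∪ (S \ P^c) = {2,3,4,5,6,7,8,9,11,12,13,14,17}
(R ∩ T) \ ((S △ (Q ∪ R)) ∪ (S \ P^c)) = {}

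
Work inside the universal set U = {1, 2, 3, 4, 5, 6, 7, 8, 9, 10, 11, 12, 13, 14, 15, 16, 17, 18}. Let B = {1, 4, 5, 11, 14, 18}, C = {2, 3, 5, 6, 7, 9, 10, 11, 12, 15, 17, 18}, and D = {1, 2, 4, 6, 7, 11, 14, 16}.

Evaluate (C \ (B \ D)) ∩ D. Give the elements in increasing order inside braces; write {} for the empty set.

{2, 6, 7, 11}

B \ D = {5, 18}
C \ (B \ D) = {2, 3, 6, 7, 9, 10, 11, 12, 15, 17}
(C \ (B \ D)) ∩ D = {2, 6, 7, 11}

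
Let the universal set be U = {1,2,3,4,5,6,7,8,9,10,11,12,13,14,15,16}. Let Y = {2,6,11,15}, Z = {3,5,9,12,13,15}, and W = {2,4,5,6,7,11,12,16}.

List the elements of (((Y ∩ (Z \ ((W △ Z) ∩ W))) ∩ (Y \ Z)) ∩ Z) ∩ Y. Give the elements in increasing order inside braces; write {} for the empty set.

W △ Z = {2,3,4,6,7,9,11,13,15,16}
(W △ Z) ∩ W = {2,4,6,7,11,16}
Z \ ((W △ Z) ∩ W) = {3,5,9,12,13,15}
Y ∩ (Z \ ((W △ Z) ∩ W)) = {15}
Y \ Z = {2,6,11}
(Y ∩ (Z \ ((W △ Z) ∩ W))) ∩ (Y \ Z) = {}
((Y ∩ (Z \ ((W △ Z) ∩ W))) ∩ (Y \ Z)) ∩ Z = {}
(((Y ∩ (Z \ ((W △ Z) ∩ W))) ∩ (Y \ Z)) ∩ Z) ∩ Y = {}

{}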